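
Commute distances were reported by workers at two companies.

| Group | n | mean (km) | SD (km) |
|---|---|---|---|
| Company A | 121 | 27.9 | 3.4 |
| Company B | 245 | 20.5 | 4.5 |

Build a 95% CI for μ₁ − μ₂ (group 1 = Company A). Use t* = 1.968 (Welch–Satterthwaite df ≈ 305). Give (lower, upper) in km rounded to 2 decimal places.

Standard errors of each mean: 3.4/√121 = 0.3091 and 4.5/√245 = 0.2875.
SE(x̄₁ − x̄₂) = √(0.3091² + 0.2875²) = 0.4221 for independent samples with unequal variances.
With t* = 1.968, the margin is 1.968 × 0.4221 = 0.8307.
x̄₁ − x̄₂ = 27.9 − 20.5 = 7.4000; the interval is 7.4000 ± 0.8307 = (6.57, 8.23).

(6.57, 8.23)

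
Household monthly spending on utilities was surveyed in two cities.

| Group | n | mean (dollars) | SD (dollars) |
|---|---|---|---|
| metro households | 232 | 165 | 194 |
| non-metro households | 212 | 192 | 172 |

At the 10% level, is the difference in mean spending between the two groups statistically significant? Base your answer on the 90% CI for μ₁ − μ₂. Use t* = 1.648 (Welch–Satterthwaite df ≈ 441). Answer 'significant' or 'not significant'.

not significant

Per-group SEs: s₁/√n₁ = 194/√232 = 12.7367, s₂/√n₂ = 172/√212 = 11.8130.
Unpooled SE of the difference: √(162.22352689 + 139.546969) = 17.3715.
Margin of error = t* · SE = 1.648 × 17.3715 = 28.6282.
x̄₁ − x̄₂ = 165 − 192 = -27.0000.
CI: -27.0000 ± 28.6282 = (-55.6282, 1.6282).
The interval (-55.6282, 1.6282) contains 0, so the difference is not significant.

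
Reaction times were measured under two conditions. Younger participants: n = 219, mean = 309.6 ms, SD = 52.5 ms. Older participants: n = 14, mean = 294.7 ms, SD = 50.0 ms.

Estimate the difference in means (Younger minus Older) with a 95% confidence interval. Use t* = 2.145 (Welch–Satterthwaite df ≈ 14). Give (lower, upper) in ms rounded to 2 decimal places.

(-14.76, 44.56)

Standard errors of each mean: 52.5/√219 = 3.5476 and 50.0/√14 = 13.3631.
SE(x̄₁ − x̄₂) = √(3.5476² + 13.3631²) = 13.8260 for independent samples with unequal variances.
With t* = 2.145, the margin is 2.145 × 13.8260 = 29.6568.
x̄₁ − x̄₂ = 309.6 − 294.7 = 14.9000; the interval is 14.9000 ± 29.6568 = (-14.76, 44.56).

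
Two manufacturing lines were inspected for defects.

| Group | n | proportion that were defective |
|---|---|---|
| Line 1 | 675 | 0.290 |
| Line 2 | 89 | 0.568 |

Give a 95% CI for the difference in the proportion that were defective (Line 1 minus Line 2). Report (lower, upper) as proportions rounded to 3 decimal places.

(-0.386, -0.170)

Each SE is √(p̂(1−p̂)/n): √(0.2900·0.7100/675) = 0.01747 and √(0.5680·0.4320/89) = 0.05251.
SE(p̂₁ − p̂₂) = √(SE₁² + SE₂²) = √(0.0003052009 + 0.0027573001) = 0.05534, since the two samples are independent.
At 95% confidence z* = 1.960; margin = 1.960 × 0.05534 = 0.10847.
The difference is 0.2900 − 0.5680 = -0.2780, so the interval is -0.2780 ± 0.10847 = (-0.386, -0.170).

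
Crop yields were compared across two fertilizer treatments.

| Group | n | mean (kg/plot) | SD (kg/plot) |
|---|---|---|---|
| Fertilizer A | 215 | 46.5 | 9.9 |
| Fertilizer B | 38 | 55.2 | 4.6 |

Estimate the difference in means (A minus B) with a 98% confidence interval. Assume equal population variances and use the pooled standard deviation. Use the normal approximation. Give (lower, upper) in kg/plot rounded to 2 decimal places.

(-12.51, -4.89)

Pooled variance s_p² = [214·9.9² + 37·4.6²] / (215+38−2) = 86.6815, so s_p = 9.3103.
SE_diff = s_p·√(1/n₁ + 1/n₂) = 9.3103·√(1/215 + 1/38) = 1.6384.
z* = 2.326; margin = 2.326 × 1.6384 = 3.8109.
Difference = 46.5 − 55.2 = -8.7000.
-8.7000 ± 3.8109 → (-12.51, -4.89).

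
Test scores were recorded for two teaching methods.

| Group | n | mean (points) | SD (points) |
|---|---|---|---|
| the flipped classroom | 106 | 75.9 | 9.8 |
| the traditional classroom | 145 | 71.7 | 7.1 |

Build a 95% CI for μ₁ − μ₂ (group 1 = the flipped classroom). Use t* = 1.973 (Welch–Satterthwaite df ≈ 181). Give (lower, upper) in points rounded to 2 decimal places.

(1.99, 6.41)

SE₁ = s₁/√n₁ = 9.8/√106 = 0.9519; SE₂ = 7.1/√145 = 0.5896.
Independent samples, unequal variances: SE_diff = √(SE₁² + SE₂²) = √(0.90611361 + 0.34762816) = 1.1197.
t* = 1.973, so margin of error = 1.973 × 1.1197 = 2.2092.
Difference in means = 75.9 − 71.7 = 4.2000.
4.2000 ± 2.2092 → (1.99, 6.41).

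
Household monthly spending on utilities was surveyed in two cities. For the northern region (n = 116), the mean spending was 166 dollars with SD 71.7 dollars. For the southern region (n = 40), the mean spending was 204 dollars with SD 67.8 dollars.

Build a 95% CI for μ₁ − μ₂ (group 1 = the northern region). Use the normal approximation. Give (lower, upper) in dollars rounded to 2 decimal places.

(-62.73, -13.27)

Standard errors of each mean: 71.7/√116 = 6.6572 and 67.8/√40 = 10.7201.
SE(x̄₁ − x̄₂) = √(6.6572² + 10.7201²) = 12.6190 for independent samples with unequal variances.
With z* = 1.960, the margin is 1.960 × 12.6190 = 24.7332.
x̄₁ − x̄₂ = 166 − 204 = -38.0000; the interval is -38.0000 ± 24.7332 = (-62.73, -13.27).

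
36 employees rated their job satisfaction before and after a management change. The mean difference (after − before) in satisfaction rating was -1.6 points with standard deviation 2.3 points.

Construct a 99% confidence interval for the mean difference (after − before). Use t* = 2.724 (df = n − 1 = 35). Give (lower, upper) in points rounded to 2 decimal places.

(-2.64, -0.56)

This is a matched-pairs design, so SE = s_d/√n = 2.3/√36 = 0.3833.
Margin = 2.724 × 0.3833 = 1.0441; the interval is -1.6 ± 1.0441 = (-2.64, -0.56).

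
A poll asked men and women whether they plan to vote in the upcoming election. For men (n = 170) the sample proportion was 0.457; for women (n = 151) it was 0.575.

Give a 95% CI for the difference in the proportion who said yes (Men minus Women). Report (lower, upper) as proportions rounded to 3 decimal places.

The two standard errors are √(0.4570×0.5430/170) = 0.03821 and √(0.5750×0.4250/151) = 0.04023.
Because the samples are independent, SE_diff = √(0.03821² + 0.04023²) = 0.05548.
Using z* = 1.960 for 95%, ME = 1.960 × 0.05548 = 0.10874.
p̂₁ − p̂₂ = -0.1180; interval -0.1180 ± 0.10874 gives (-0.227, -0.009).

(-0.227, -0.009)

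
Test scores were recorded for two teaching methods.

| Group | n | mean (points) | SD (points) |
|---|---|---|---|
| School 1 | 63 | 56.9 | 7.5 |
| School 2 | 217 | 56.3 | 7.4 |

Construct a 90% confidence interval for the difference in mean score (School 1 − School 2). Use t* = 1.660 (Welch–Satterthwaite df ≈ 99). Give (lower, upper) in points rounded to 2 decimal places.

(-1.18, 2.38)

Standard errors of each mean: 7.5/√63 = 0.9449 and 7.4/√217 = 0.5023.
SE(x̄₁ − x̄₂) = √(0.9449² + 0.5023²) = 1.0701 for independent samples with unequal variances.
With t* = 1.660, the margin is 1.660 × 1.0701 = 1.7764.
x̄₁ − x̄₂ = 56.9 − 56.3 = 0.6000; the interval is 0.6000 ± 1.7764 = (-1.18, 2.38).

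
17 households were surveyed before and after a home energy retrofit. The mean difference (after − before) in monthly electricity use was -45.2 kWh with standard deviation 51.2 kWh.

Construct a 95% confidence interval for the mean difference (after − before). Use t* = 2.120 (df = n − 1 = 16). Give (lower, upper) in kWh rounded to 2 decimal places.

(-71.53, -18.87)

This is a matched-pairs design, so SE = s_d/√n = 51.2/√17 = 12.4178.
Margin = 2.120 × 12.4178 = 26.3257; the interval is -45.2 ± 26.3257 = (-71.53, -18.87).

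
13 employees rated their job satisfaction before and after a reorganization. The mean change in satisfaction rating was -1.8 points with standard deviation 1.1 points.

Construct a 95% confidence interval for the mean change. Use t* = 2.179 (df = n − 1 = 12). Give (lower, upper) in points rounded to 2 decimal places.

(-2.46, -1.14)

This is a matched-pairs design, so SE = s_d/√n = 1.1/√13 = 0.3051.
Margin = 2.179 × 0.3051 = 0.6648; the interval is -1.8 ± 0.6648 = (-2.46, -1.14).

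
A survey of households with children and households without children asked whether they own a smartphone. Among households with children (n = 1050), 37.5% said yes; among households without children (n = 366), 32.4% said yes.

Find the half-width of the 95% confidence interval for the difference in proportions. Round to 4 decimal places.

0.0562

SE₁ = √(p̂₁(1−p̂₁)/n₁) = √(0.3750·0.6250/1050) = 0.01494; SE₂ = √(0.3240·0.6760/366) = 0.02446.
Independent samples: SE of the difference = √(SE₁² + SE₂²) = √(0.0002232036 + 0.0005982916) = 0.02866.
z* for 95% confidence is 1.960, so the margin of error is 1.960 × 0.02866 = 0.05617.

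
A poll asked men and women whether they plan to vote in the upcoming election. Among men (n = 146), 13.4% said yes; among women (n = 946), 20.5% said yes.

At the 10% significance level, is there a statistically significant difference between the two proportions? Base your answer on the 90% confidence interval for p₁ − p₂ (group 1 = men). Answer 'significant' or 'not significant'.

significant

The two standard errors are √(0.1340×0.8660/146) = 0.02819 and √(0.2050×0.7950/946) = 0.01313.
Because the samples are independent, SE_diff = √(0.02819² + 0.01313²) = 0.03110.
Using z* = 1.645 for 90%, ME = 1.645 × 0.03110 = 0.05116.
p̂₁ − p̂₂ = -0.0710; interval -0.0710 ± 0.05116 gives (-0.12216, -0.01984).
The interval (-0.12216, -0.01984) does not contain 0, so the difference is significant.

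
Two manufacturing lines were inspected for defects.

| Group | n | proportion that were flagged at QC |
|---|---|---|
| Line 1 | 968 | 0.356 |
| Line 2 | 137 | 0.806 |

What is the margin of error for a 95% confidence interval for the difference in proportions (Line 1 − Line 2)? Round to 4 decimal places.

Each SE is √(p̂(1−p̂)/n): √(0.3560·0.6440/968) = 0.01539 and √(0.8060·0.1940/137) = 0.03378.
SE(p̂₁ − p̂₂) = √(SE₁² + SE₂²) = √(0.0002368521 + 0.0011410884) = 0.03712, since the two samples are independent.
At 95% confidence z* = 1.960; margin = 1.960 × 0.03712 = 0.07276.

0.0728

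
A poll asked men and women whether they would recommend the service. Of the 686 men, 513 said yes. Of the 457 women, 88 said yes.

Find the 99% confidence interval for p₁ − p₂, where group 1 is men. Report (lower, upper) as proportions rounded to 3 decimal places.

p̂₁ = 513/686 = 0.7478 and p̂₂ = 88/457 = 0.1926.
SE₁ = √(p̂₁(1−p̂₁)/n₁) = √(0.7478·0.2522/686) = 0.01658; SE₂ = √(0.1926·0.8074/457) = 0.01845.
Independent samples: SE of the difference = √(SE₁² + SE₂²) = √(0.0002748964 + 0.0003404025) = 0.02481.
z* for 99% confidence is 2.576, so the margin of error is 2.576 × 0.02481 = 0.06391.
Point estimate p̂₁ − p̂₂ = 0.7478 − 0.1926 = 0.5552.
0.5552 ± 0.06391 → (0.491, 0.619).

(0.491, 0.619)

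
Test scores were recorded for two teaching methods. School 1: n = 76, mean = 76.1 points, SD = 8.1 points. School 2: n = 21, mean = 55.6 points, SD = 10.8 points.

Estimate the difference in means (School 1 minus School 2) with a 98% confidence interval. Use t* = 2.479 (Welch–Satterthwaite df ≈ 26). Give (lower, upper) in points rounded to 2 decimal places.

Per-group SEs: s₁/√n₁ = 8.1/√76 = 0.9291, s₂/√n₂ = 10.8/√21 = 2.3568.
Unpooled SE of the difference: √(0.86322681 + 5.55450624) = 2.5333.
Margin of error = t* · SE = 2.479 × 2.5333 = 6.2801.
x̄₁ − x̄₂ = 76.1 − 55.6 = 20.5000.
CI: 20.5000 ± 6.2801 = (14.22, 26.78).

(14.22, 26.78)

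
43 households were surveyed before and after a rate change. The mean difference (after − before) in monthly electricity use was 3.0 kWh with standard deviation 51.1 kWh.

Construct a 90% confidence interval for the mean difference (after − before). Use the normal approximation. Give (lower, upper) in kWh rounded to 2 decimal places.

This is a matched-pairs design, so SE = s_d/√n = 51.1/√43 = 7.7927.
Margin = 1.645 × 7.7927 = 12.8190; the interval is 3.0 ± 12.8190 = (-9.82, 15.82).

(-9.82, 15.82)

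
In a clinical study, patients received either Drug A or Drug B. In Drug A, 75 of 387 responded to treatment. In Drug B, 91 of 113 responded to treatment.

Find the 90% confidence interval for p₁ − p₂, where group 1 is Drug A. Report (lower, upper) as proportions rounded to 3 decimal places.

(-0.681, -0.542)

First, p̂₁ = 75/387 = 0.1938; p̂₂ = 91/113 = 0.8053.
The two standard errors are √(0.1938×0.8062/387) = 0.02009 and √(0.8053×0.1947/113) = 0.03725.
Because the samples are independent, SE_diff = √(0.02009² + 0.03725²) = 0.04232.
Using z* = 1.645 for 90%, ME = 1.645 × 0.04232 = 0.06962.
p̂₁ − p̂₂ = -0.6115; interval -0.6115 ± 0.06962 gives (-0.681, -0.542).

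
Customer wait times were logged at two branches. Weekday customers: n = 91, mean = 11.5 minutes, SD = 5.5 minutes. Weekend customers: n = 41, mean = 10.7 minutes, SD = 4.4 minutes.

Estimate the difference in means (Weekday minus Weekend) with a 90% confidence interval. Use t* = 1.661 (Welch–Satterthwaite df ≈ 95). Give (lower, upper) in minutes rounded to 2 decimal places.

SE₁ = s₁/√n₁ = 5.5/√91 = 0.5766; SE₂ = 4.4/√41 = 0.6872.
Independent samples, unequal variances: SE_diff = √(SE₁² + SE₂²) = √(0.33246756 + 0.47224384) = 0.8971.
t* = 1.661, so margin of error = 1.661 × 0.8971 = 1.4901.
Difference in means = 11.5 − 10.7 = 0.8000.
0.8000 ± 1.4901 → (-0.69, 2.29).

(-0.69, 2.29)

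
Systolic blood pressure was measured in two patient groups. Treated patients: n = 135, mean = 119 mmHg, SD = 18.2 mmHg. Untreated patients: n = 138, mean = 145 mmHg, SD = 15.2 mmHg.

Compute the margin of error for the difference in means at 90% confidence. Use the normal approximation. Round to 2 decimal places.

Standard errors of each mean: 18.2/√135 = 1.5664 and 15.2/√138 = 1.2939.
SE(x̄₁ − x̄₂) = √(1.5664² + 1.2939²) = 2.0317 for independent samples with unequal variances.
With z* = 1.645, the margin is 1.645 × 2.0317 = 3.3421.

3.34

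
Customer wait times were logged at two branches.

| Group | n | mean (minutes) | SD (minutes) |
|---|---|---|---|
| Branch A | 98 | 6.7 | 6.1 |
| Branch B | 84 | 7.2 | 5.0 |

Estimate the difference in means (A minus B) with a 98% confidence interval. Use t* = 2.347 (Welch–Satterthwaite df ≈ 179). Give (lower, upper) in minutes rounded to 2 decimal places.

(-2.43, 1.43)

Standard errors of each mean: 6.1/√98 = 0.6162 and 5.0/√84 = 0.5455.
SE(x̄₁ − x̄₂) = √(0.6162² + 0.5455²) = 0.8230 for independent samples with unequal variances.
With t* = 2.347, the margin is 2.347 × 0.8230 = 1.9316.
x̄₁ − x̄₂ = 6.7 − 7.2 = -0.5000; the interval is -0.5000 ± 1.9316 = (-2.43, 1.43).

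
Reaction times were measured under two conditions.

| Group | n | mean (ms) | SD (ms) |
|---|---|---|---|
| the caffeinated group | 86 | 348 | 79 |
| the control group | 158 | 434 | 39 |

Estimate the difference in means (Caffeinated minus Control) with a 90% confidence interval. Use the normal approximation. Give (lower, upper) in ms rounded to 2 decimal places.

(-100.91, -71.09)

Per-group SEs: s₁/√n₁ = 79/√86 = 8.5188, s₂/√n₂ = 39/√158 = 3.1027.
Unpooled SE of the difference: √(72.56995344 + 9.62674729) = 9.0662.
Margin of error = z* · SE = 1.645 × 9.0662 = 14.9139.
x̄₁ − x̄₂ = 348 − 434 = -86.0000.
CI: -86.0000 ± 14.9139 = (-100.91, -71.09).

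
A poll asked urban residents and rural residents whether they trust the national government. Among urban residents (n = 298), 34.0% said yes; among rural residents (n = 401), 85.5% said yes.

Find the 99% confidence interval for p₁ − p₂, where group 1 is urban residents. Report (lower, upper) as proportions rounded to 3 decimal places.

(-0.599, -0.431)

Each SE is √(p̂(1−p̂)/n): √(0.3400·0.6600/298) = 0.02744 and √(0.8550·0.1450/401) = 0.01758.
SE(p̂₁ − p̂₂) = √(SE₁² + SE₂²) = √(0.0007529536 + 0.0003090564) = 0.03259, since the two samples are independent.
At 99% confidence z* = 2.576; margin = 2.576 × 0.03259 = 0.08395.
The difference is 0.3400 − 0.8550 = -0.5150, so the interval is -0.5150 ± 0.08395 = (-0.599, -0.431).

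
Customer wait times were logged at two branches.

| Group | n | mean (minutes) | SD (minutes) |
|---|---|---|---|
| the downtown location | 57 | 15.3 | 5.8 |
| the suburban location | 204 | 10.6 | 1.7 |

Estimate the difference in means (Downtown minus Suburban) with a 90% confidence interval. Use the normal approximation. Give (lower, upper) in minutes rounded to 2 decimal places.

(3.42, 5.98)

Standard errors of each mean: 5.8/√57 = 0.7682 and 1.7/√204 = 0.1190.
SE(x̄₁ − x̄₂) = √(0.7682² + 0.1190²) = 0.7774 for independent samples with unequal variances.
With z* = 1.645, the margin is 1.645 × 0.7774 = 1.2788.
x̄₁ − x̄₂ = 15.3 − 10.6 = 4.7000; the interval is 4.7000 ± 1.2788 = (3.42, 5.98).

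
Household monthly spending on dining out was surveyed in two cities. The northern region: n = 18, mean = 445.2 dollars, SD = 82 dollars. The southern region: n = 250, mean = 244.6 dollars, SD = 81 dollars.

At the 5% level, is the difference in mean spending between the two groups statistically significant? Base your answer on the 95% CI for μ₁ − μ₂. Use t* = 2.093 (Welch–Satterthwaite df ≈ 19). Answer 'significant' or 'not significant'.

SE₁ = s₁/√n₁ = 82/√18 = 19.3276; SE₂ = 81/√250 = 5.1229.
Independent samples, unequal variances: SE_diff = √(SE₁² + SE₂²) = √(373.55612176 + 26.24410441) = 19.9950.
t* = 2.093, so margin of error = 2.093 × 19.9950 = 41.8495.
Difference in means = 445.2 − 244.6 = 200.6000.
200.6000 ± 41.8495 → (158.7505, 242.4495).
The interval (158.7505, 242.4495) does not contain 0, so the difference is significant.

significant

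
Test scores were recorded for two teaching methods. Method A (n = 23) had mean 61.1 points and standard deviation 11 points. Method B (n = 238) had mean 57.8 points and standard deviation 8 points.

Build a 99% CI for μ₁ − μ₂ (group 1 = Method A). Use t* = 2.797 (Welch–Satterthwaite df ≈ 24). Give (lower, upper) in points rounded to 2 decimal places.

(-3.28, 9.88)

SE₁ = s₁/√n₁ = 11/√23 = 2.2937; SE₂ = 8/√238 = 0.5186.
Independent samples, unequal variances: SE_diff = √(SE₁² + SE₂²) = √(5.26105969 + 0.26894596) = 2.3516.
t* = 2.797, so margin of error = 2.797 × 2.3516 = 6.5774.
Difference in means = 61.1 − 57.8 = 3.3000.
3.3000 ± 6.5774 → (-3.28, 9.88).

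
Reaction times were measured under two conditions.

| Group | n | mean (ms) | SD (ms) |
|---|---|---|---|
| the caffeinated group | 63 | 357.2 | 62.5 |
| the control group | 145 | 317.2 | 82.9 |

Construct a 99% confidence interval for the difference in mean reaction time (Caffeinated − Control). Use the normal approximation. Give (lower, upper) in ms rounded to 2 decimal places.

Per-group SEs: s₁/√n₁ = 62.5/√63 = 7.8743, s₂/√n₂ = 82.9/√145 = 6.8845.
Unpooled SE of the difference: √(62.00460049 + 47.39634025) = 10.4595.
Margin of error = z* · SE = 2.576 × 10.4595 = 26.9437.
x̄₁ − x̄₂ = 357.2 − 317.2 = 40.0000.
CI: 40.0000 ± 26.9437 = (13.06, 66.94).

(13.06, 66.94)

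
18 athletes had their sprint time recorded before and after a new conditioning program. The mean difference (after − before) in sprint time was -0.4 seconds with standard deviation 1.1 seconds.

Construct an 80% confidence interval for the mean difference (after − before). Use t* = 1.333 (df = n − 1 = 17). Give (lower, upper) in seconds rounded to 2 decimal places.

(-0.75, -0.05)

Paired design: SE = s_d/√n = 1.1/√18 = 0.2593.
t* = 1.333; margin of error = 1.333 × 0.2593 = 0.3456.
-0.4 ± 0.3456 → (-0.75, -0.05).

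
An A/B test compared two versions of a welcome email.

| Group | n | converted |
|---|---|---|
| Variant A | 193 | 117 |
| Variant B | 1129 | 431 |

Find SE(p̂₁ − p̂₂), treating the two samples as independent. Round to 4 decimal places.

First, p̂₁ = 117/193 = 0.6062; p̂₂ = 431/1129 = 0.3818.
The two standard errors are √(0.6062×0.3938/193) = 0.03517 and √(0.3818×0.6182/1129) = 0.01446.
Because the samples are independent, SE_diff = √(0.03517² + 0.01446²) = 0.03803.

0.0380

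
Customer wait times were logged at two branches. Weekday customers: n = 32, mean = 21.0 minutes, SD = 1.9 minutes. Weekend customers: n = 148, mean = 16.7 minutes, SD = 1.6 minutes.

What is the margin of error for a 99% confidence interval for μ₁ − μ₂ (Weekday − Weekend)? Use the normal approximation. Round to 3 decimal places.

Per-group SEs: s₁/√n₁ = 1.9/√32 = 0.3359, s₂/√n₂ = 1.6/√148 = 0.1315.
Unpooled SE of the difference: √(0.11282881 + 0.01729225) = 0.3607.
Margin of error = z* · SE = 2.576 × 0.3607 = 0.9292.

0.929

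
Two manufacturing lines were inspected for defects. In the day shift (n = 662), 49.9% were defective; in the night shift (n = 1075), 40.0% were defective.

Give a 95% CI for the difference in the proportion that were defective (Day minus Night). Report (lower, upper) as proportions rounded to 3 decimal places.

Each SE is √(p̂(1−p̂)/n): √(0.4990·0.5010/662) = 0.01943 and √(0.4000·0.6000/1075) = 0.01494.
SE(p̂₁ − p̂₂) = √(SE₁² + SE₂²) = √(0.0003775249 + 0.0002232036) = 0.02451, since the two samples are independent.
At 95% confidence z* = 1.960; margin = 1.960 × 0.02451 = 0.04804.
The difference is 0.4990 − 0.4000 = 0.0990, so the interval is 0.0990 ± 0.04804 = (0.051, 0.147).

(0.051, 0.147)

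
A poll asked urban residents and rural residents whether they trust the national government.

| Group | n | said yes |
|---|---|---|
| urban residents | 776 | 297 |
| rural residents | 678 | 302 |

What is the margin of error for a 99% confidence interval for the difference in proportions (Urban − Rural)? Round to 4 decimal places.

0.0666

p̂₁ = 297/776 = 0.3827 and p̂₂ = 302/678 = 0.4454.
SE₁ = √(p̂₁(1−p̂₁)/n₁) = √(0.3827·0.6173/776) = 0.01745; SE₂ = √(0.4454·0.5546/678) = 0.01909.
Independent samples: SE of the difference = √(SE₁² + SE₂²) = √(0.0003045025 + 0.0003644281) = 0.02586.
z* for 99% confidence is 2.576, so the margin of error is 2.576 × 0.02586 = 0.06662.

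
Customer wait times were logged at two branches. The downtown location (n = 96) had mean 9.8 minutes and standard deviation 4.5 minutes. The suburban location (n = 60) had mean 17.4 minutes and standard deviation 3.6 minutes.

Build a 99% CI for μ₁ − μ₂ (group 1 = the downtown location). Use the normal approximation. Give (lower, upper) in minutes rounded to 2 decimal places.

Standard errors of each mean: 4.5/√96 = 0.4593 and 3.6/√60 = 0.4648.
SE(x̄₁ − x̄₂) = √(0.4593² + 0.4648²) = 0.6534 for independent samples with unequal variances.
With z* = 2.576, the margin is 2.576 × 0.6534 = 1.6832.
x̄₁ − x̄₂ = 9.8 − 17.4 = -7.6000; the interval is -7.6000 ± 1.6832 = (-9.28, -5.92).

(-9.28, -5.92)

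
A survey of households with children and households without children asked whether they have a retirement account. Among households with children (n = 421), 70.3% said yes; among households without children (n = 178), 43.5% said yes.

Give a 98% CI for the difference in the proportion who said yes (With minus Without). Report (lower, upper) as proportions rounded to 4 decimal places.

(0.1672, 0.3688)

The two standard errors are √(0.7030×0.2970/421) = 0.02227 and √(0.4350×0.5650/178) = 0.03716.
Because the samples are independent, SE_diff = √(0.02227² + 0.03716²) = 0.04332.
Using z* = 2.326 for 98%, ME = 2.326 × 0.04332 = 0.10076.
p̂₁ − p̂₂ = 0.2680; interval 0.2680 ± 0.10076 gives (0.1672, 0.3688).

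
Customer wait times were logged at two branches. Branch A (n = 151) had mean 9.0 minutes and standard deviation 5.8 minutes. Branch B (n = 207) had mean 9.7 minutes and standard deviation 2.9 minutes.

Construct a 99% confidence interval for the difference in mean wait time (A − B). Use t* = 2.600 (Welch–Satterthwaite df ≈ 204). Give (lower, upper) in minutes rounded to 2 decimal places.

(-2.03, 0.63)

Per-group SEs: s₁/√n₁ = 5.8/√151 = 0.4720, s₂/√n₂ = 2.9/√207 = 0.2016.
Unpooled SE of the difference: √(0.222784 + 0.04064256) = 0.5133.
Margin of error = t* · SE = 2.600 × 0.5133 = 1.3346.
x̄₁ − x̄₂ = 9.0 − 9.7 = -0.7000.
CI: -0.7000 ± 1.3346 = (-2.03, 0.63).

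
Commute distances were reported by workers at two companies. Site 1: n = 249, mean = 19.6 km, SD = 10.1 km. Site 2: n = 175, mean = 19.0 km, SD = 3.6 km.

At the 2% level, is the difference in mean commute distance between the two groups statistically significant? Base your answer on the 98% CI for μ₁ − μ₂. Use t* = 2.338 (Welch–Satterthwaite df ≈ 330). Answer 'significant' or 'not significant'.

Standard errors of each mean: 10.1/√249 = 0.6401 and 3.6/√175 = 0.2721.
SE(x̄₁ − x̄₂) = √(0.6401² + 0.2721²) = 0.6955 for independent samples with unequal variances.
With t* = 2.338, the margin is 2.338 × 0.6955 = 1.6261.
x̄₁ − x̄₂ = 19.6 − 19.0 = 0.6000; the interval is 0.6000 ± 1.6261 = (-1.0261, 2.2261).
The interval (-1.0261, 2.2261) contains 0, so the difference is not significant.

not significant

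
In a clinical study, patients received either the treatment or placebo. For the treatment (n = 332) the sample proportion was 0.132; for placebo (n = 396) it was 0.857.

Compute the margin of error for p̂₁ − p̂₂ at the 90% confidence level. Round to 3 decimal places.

SE₁ = √(p̂₁(1−p̂₁)/n₁) = √(0.1320·0.8680/332) = 0.01858; SE₂ = √(0.8570·0.1430/396) = 0.01759.
Independent samples: SE of the difference = √(SE₁² + SE₂²) = √(0.0003452164 + 0.0003094081) = 0.02559.
z* for 90% confidence is 1.645, so the margin of error is 1.645 × 0.02559 = 0.04210.

0.042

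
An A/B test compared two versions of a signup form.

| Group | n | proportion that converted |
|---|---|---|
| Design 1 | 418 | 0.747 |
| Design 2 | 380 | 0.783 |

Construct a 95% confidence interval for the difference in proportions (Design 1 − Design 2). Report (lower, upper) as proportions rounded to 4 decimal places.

SE₁ = √(p̂₁(1−p̂₁)/n₁) = √(0.7470·0.2530/418) = 0.02126; SE₂ = √(0.7830·0.2170/380) = 0.02115.
Independent samples: SE of the difference = √(SE₁² + SE₂²) = √(0.0004519876 + 0.0004473225) = 0.02999.
z* for 95% confidence is 1.960, so the margin of error is 1.960 × 0.02999 = 0.05878.
Point estimate p̂₁ − p̂₂ = 0.7470 − 0.7830 = -0.0360.
-0.0360 ± 0.05878 → (-0.0948, 0.0228).

(-0.0948, 0.0228)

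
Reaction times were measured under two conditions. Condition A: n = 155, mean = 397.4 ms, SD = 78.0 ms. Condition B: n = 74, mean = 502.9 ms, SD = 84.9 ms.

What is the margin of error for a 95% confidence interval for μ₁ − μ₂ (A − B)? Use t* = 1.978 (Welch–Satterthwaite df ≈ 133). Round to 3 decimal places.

23.123

Per-group SEs: s₁/√n₁ = 78.0/√155 = 6.2651, s₂/√n₂ = 84.9/√74 = 9.8694.
Unpooled SE of the difference: √(39.25147801 + 97.40505636) = 11.6900.
Margin of error = t* · SE = 1.978 × 11.6900 = 23.1228.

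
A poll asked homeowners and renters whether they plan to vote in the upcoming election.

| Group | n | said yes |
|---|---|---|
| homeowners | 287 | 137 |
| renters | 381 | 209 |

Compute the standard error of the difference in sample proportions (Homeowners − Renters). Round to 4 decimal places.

0.0390

p̂₁ = 137/287 = 0.4774 and p̂₂ = 209/381 = 0.5486.
SE₁ = √(p̂₁(1−p̂₁)/n₁) = √(0.4774·0.5226/287) = 0.02948; SE₂ = √(0.5486·0.4514/381) = 0.02549.
Independent samples: SE of the difference = √(SE₁² + SE₂²) = √(0.0008690704 + 0.0006497401) = 0.03897.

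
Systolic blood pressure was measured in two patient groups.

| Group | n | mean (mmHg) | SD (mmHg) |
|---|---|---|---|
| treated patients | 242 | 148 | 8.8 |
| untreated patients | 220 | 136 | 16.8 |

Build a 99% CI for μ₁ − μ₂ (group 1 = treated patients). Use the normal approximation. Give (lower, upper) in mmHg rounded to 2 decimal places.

(8.74, 15.26)

SE₁ = s₁/√n₁ = 8.8/√242 = 0.5657; SE₂ = 16.8/√220 = 1.1327.
Independent samples, unequal variances: SE_diff = √(SE₁² + SE₂²) = √(0.32001649 + 1.28300929) = 1.2661.
z* = 2.576, so margin of error = 2.576 × 1.2661 = 3.2615.
Difference in means = 148 − 136 = 12.0000.
12.0000 ± 3.2615 → (8.74, 15.26).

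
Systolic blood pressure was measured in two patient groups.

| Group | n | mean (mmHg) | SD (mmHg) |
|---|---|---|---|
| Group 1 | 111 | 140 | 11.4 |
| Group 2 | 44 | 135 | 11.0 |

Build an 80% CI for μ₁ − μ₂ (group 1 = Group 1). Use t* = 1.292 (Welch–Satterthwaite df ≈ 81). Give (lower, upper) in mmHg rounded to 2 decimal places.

(2.44, 7.56)

Standard errors of each mean: 11.4/√111 = 1.0820 and 11.0/√44 = 1.6583.
SE(x̄₁ − x̄₂) = √(1.0820² + 1.6583²) = 1.9801 for independent samples with unequal variances.
With t* = 1.292, the margin is 1.292 × 1.9801 = 2.5583.
x̄₁ − x̄₂ = 140 − 135 = 5.0000; the interval is 5.0000 ± 2.5583 = (2.44, 7.56).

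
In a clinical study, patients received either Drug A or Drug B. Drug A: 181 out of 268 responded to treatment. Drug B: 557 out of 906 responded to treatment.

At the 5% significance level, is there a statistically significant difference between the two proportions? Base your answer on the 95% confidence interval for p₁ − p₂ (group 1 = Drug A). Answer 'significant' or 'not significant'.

First, p̂₁ = 181/268 = 0.6754; p̂₂ = 557/906 = 0.6148.
The two standard errors are √(0.6754×0.3246/268) = 0.02860 and √(0.6148×0.3852/906) = 0.01617.
Because the samples are independent, SE_diff = √(0.02860² + 0.01617²) = 0.03285.
Using z* = 1.960 for 95%, ME = 1.960 × 0.03285 = 0.06439.
p̂₁ − p̂₂ = 0.0606; interval 0.0606 ± 0.06439 gives (-0.00379, 0.12499).
The interval (-0.00379, 0.12499) contains 0, so the difference is not significant.

not significant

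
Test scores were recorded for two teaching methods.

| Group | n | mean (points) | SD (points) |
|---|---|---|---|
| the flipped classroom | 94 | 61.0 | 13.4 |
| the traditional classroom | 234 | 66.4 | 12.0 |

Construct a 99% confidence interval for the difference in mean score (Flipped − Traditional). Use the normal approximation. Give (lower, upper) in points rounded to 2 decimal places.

SE₁ = s₁/√n₁ = 13.4/√94 = 1.3821; SE₂ = 12.0/√234 = 0.7845.
Independent samples, unequal variances: SE_diff = √(SE₁² + SE₂²) = √(1.91020041 + 0.61544025) = 1.5892.
z* = 2.576, so margin of error = 2.576 × 1.5892 = 4.0938.
Difference in means = 61.0 − 66.4 = -5.4000.
-5.4000 ± 4.0938 → (-9.49, -1.31).

(-9.49, -1.31)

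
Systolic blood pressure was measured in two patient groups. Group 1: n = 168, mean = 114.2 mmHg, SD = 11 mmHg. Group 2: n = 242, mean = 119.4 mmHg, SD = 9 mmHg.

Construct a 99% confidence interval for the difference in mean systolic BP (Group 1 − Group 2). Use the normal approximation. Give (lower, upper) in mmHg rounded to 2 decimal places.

(-7.85, -2.55)

Standard errors of each mean: 11/√168 = 0.8487 and 9/√242 = 0.5785.
SE(x̄₁ − x̄₂) = √(0.8487² + 0.5785²) = 1.0271 for independent samples with unequal variances.
With z* = 2.576, the margin is 2.576 × 1.0271 = 2.6458.
x̄₁ − x̄₂ = 114.2 − 119.4 = -5.2000; the interval is -5.2000 ± 2.6458 = (-7.85, -2.55).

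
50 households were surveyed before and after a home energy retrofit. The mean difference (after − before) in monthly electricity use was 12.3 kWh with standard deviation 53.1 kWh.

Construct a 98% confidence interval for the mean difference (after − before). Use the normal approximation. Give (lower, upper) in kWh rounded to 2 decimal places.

This is a matched-pairs design, so SE = s_d/√n = 53.1/√50 = 7.5095.
Margin = 2.326 × 7.5095 = 17.4671; the interval is 12.3 ± 17.4671 = (-5.17, 29.77).

(-5.17, 29.77)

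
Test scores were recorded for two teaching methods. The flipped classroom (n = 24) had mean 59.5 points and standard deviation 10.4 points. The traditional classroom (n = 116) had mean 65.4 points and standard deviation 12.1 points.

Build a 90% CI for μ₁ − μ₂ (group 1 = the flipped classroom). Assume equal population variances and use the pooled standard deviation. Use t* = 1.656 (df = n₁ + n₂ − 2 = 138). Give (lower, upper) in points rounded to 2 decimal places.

(-10.29, -1.51)

Pooled variance s_p² = [23·10.4² + 115·12.1²] / (24+116−2) = 140.0350, so s_p = 11.8336.
SE_diff = s_p·√(1/n₁ + 1/n₂) = 11.8336·√(1/24 + 1/116) = 2.6537.
t* = 1.656; margin = 1.656 × 2.6537 = 4.3945.
Difference = 59.5 − 65.4 = -5.9000.
-5.9000 ± 4.3945 → (-10.29, -1.51).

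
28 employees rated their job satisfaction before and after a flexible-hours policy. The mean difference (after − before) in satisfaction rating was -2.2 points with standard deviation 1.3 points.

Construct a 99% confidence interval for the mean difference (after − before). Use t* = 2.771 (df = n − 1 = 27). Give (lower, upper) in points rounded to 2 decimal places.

This is a matched-pairs design, so SE = s_d/√n = 1.3/√28 = 0.2457.
Margin = 2.771 × 0.2457 = 0.6808; the interval is -2.2 ± 0.6808 = (-2.88, -1.52).

(-2.88, -1.52)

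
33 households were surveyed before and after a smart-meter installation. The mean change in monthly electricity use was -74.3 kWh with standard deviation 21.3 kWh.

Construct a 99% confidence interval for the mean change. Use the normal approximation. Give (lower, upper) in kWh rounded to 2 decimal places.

(-83.85, -64.75)

Paired design: SE = s_d/√n = 21.3/√33 = 3.7079.
z* = 2.576; margin of error = 2.576 × 3.7079 = 9.5516.
-74.3 ± 9.5516 → (-83.85, -64.75).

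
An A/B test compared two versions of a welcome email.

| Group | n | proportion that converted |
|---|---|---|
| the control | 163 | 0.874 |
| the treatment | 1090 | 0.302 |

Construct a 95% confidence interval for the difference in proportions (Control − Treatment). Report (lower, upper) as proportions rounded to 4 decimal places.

(0.5142, 0.6298)

SE₁ = √(p̂₁(1−p̂₁)/n₁) = √(0.8740·0.1260/163) = 0.02599; SE₂ = √(0.3020·0.6980/1090) = 0.01391.
Independent samples: SE of the difference = √(SE₁² + SE₂²) = √(0.0006754801 + 0.0001934881) = 0.02948.
z* for 95% confidence is 1.960, so the margin of error is 1.960 × 0.02948 = 0.05778.
Point estimate p̂₁ − p̂₂ = 0.8740 − 0.3020 = 0.5720.
0.5720 ± 0.05778 → (0.5142, 0.6298).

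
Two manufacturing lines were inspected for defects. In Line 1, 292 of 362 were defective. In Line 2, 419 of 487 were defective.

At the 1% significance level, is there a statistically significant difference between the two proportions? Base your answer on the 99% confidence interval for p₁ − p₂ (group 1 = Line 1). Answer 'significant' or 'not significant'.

not significant

p̂₁ = 292/362 = 0.8066 and p̂₂ = 419/487 = 0.8604.
SE₁ = √(p̂₁(1−p̂₁)/n₁) = √(0.8066·0.1934/362) = 0.02076; SE₂ = √(0.8604·0.1396/487) = 0.01570.
Independent samples: SE of the difference = √(SE₁² + SE₂²) = √(0.0004309776 + 0.00024649) = 0.02603.
z* for 99% confidence is 2.576, so the margin of error is 2.576 × 0.02603 = 0.06705.
Point estimate p̂₁ − p̂₂ = 0.8066 − 0.8604 = -0.0538.
-0.0538 ± 0.06705 → (-0.12085, 0.01325).
The interval (-0.12085, 0.01325) contains 0, so the difference is not significant.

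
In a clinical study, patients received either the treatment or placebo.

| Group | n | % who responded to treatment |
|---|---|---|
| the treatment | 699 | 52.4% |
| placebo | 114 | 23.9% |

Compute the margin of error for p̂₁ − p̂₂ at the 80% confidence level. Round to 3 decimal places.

SE₁ = √(p̂₁(1−p̂₁)/n₁) = √(0.5240·0.4760/699) = 0.01889; SE₂ = √(0.2390·0.7610/114) = 0.03994.
Independent samples: SE of the difference = √(SE₁² + SE₂²) = √(0.0003568321 + 0.0015952036) = 0.04418.
z* for 80% confidence is 1.282, so the margin of error is 1.282 × 0.04418 = 0.05664.

0.057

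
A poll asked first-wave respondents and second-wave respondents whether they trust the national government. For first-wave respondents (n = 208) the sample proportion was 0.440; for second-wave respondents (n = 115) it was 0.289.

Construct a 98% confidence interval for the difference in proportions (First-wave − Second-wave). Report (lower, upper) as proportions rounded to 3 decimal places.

(0.024, 0.278)

The two standard errors are √(0.4400×0.5600/208) = 0.03442 and √(0.2890×0.7110/115) = 0.04227.
Because the samples are independent, SE_diff = √(0.03442² + 0.04227²) = 0.05451.
Using z* = 2.326 for 98%, ME = 2.326 × 0.05451 = 0.12679.
p̂₁ − p̂₂ = 0.1510; interval 0.1510 ± 0.12679 gives (0.024, 0.278).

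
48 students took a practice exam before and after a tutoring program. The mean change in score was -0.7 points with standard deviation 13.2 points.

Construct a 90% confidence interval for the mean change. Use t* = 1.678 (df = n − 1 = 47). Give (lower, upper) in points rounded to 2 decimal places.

This is a matched-pairs design, so SE = s_d/√n = 13.2/√48 = 1.9053.
Margin = 1.678 × 1.9053 = 3.1971; the interval is -0.7 ± 3.1971 = (-3.90, 2.50).

(-3.90, 2.50)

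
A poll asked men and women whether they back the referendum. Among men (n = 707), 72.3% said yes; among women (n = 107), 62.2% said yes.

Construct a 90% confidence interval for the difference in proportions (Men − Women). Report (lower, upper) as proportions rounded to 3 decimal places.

(0.019, 0.183)

The two standard errors are √(0.7230×0.2770/707) = 0.01683 and √(0.6220×0.3780/107) = 0.04688.
Because the samples are independent, SE_diff = √(0.01683² + 0.04688²) = 0.04981.
Using z* = 1.645 for 90%, ME = 1.645 × 0.04981 = 0.08194.
p̂₁ − p̂₂ = 0.1010; interval 0.1010 ± 0.08194 gives (0.019, 0.183).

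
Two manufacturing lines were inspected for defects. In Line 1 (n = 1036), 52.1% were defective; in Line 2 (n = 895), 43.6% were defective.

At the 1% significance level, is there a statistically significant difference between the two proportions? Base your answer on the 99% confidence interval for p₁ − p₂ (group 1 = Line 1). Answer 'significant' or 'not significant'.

significant

The two standard errors are √(0.5210×0.4790/1036) = 0.01552 and √(0.4360×0.5640/895) = 0.01658.
Because the samples are independent, SE_diff = √(0.01552² + 0.01658²) = 0.02271.
Using z* = 2.576 for 99%, ME = 2.576 × 0.02271 = 0.05850.
p̂₁ − p̂₂ = 0.0850; interval 0.0850 ± 0.05850 gives (0.02650, 0.14350).
The interval (0.02650, 0.14350) does not contain 0, so the difference is significant.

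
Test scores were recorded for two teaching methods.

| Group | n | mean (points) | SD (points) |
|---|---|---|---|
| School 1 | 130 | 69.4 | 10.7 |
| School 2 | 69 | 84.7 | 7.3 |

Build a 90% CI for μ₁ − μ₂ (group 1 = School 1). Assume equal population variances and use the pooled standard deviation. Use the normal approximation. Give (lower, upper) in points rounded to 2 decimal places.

(-17.67, -12.93)

Pooled variance s_p² = [129·10.7² + 68·7.3²] / (130+69−2) = 93.3651, so s_p = 9.6626.
SE_diff = s_p·√(1/n₁ + 1/n₂) = 9.6626·√(1/130 + 1/69) = 1.4392.
z* = 1.645; margin = 1.645 × 1.4392 = 2.3675.
Difference = 69.4 − 84.7 = -15.3000.
-15.3000 ± 2.3675 → (-17.67, -12.93).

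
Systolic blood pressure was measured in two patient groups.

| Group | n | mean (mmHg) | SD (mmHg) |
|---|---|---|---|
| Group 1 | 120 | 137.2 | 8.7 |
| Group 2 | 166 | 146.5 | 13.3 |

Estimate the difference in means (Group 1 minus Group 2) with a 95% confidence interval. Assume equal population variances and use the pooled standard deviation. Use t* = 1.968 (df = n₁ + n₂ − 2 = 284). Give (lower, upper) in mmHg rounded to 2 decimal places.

(-12.03, -6.57)

Pooled variance s_p² = [119·8.7² + 165·13.3²] / (120+166−2) = 134.4858, so s_p = 11.5968.
SE_diff = s_p·√(1/n₁ + 1/n₂) = 11.5968·√(1/120 + 1/166) = 1.3896.
t* = 1.968; margin = 1.968 × 1.3896 = 2.7347.
Difference = 137.2 − 146.5 = -9.3000.
-9.3000 ± 2.7347 → (-12.03, -6.57).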